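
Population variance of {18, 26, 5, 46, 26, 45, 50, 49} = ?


Mean = 33.1250
Squared deviations: 228.7656, 50.7656, 791.0156, 165.7656, 50.7656, 141.0156, 284.7656, 252.0156
Sum = 1964.8750
Variance = 1964.8750/8 = 245.6094

Variance = 245.6094


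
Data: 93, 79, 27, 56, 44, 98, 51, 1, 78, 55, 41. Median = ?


Sorted: 1, 27, 41, 44, 51, 55, 56, 78, 79, 93, 98
n = 11 (odd)
Middle value = 55

Median = 55


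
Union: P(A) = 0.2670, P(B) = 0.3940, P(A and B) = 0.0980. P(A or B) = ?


P(A∪B) = 0.2670 + 0.3940 - 0.0980
= 0.6610 - 0.0980
= 0.5630

P(A∪B) = 0.5630


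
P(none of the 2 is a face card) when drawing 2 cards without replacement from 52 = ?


P(no face cards) = (40/52) × (39/51)
= 0.5882

P = 0.5882


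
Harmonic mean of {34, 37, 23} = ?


Sum of reciprocals = 1/34 + 1/37 + 1/23 = 0.099917
HM = 3/0.099917 = 30.0249

HM = 30.0249


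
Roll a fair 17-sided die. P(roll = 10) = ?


Favorable outcomes (roll = 10): 1
Total outcomes = 17
P = 1/17 = 0.0588

P = 0.0588


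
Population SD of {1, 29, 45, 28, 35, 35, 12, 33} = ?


Mean = 27.2500
Variance = 174.1875
SD = sqrt(174.1875) = 13.1980

SD = 13.1980


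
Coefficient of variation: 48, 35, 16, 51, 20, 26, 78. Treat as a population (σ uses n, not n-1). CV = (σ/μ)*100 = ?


Mean = 39.1429
SD = 20.0744
CV = (20.0744/39.1429)*100 = 51.2848%

CV = 51.2848%


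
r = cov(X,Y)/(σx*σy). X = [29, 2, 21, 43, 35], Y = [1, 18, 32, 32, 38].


Mean X = 26.0000, Mean Y = 24.2000
SD X = 14.000000, SD Y = 13.332667
Cov = 59.400000
r = 59.400000/(14.000000*13.332667) = 0.3182

r = 0.3182


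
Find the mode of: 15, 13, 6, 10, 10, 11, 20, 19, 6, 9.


Frequencies: 6:2, 9:1, 10:2, 11:1, 13:1, 15:1, 19:1, 20:1
Max frequency = 2
Mode = 6, 10

Mode = 6, 10


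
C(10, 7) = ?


C(10,7) = 10!/(7! × 3!)
= 3628800/(5040 × 6)
= 120

C(10,7) = 120


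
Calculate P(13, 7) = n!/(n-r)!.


P(13,7) = 13!/6!
= 6227020800/720
= 8648640

P(13,7) = 8648640


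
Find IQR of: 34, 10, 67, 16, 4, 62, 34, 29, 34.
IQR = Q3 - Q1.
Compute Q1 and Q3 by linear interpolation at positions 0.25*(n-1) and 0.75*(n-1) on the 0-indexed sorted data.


Sorted: 4, 10, 16, 29, 34, 34, 34, 62, 67
Q1 (25th %ile) = 16.0000
Q3 (75th %ile) = 34.0000
IQR = 34.0000 - 16.0000 = 18.0000

IQR = 18.0000


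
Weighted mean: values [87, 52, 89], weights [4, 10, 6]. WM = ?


Numerator = 87*4 + 52*10 + 89*6 = 1402
Denominator = 4 + 10 + 6 = 20
WM = 1402/20 = 70.1000

WM = 70.1000


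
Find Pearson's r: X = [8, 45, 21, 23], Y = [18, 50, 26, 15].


Mean X = 24.2500, Mean Y = 27.2500
SD X = 13.292385, SD Y = 13.736357
Cov = 160.437500
r = 160.437500/(13.292385*13.736357) = 0.8787

r = 0.8787


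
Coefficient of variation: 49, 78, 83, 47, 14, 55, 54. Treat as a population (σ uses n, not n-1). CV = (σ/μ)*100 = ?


Mean = 54.2857
SD = 21.0151
CV = (21.0151/54.2857)*100 = 38.7119%

CV = 38.7119%


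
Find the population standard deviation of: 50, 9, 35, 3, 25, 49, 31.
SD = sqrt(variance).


Mean = 28.8571
Variance = 281.8367
SD = sqrt(281.8367) = 16.7880

SD = 16.7880


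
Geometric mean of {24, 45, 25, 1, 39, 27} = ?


Product = 24 × 45 × 25 × 1 × 39 × 27 = 28431000
GM = 28431000^(1/6) = 17.4702

GM = 17.4702


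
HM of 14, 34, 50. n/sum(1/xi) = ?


Sum of reciprocals = 1/14 + 1/34 + 1/50 = 0.120840
HM = 3/0.120840 = 24.8261

HM = 24.8261


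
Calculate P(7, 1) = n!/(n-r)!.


P(7,1) = 7!/6!
= 5040/720
= 7

P(7,1) = 7


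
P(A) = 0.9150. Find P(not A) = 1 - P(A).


P(not A) = 1 - 0.9150 = 0.0850

P(not A) = 0.0850


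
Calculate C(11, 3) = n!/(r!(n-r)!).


C(11,3) = 11!/(3! × 8!)
= 39916800/(6 × 40320)
= 165

C(11,3) = 165


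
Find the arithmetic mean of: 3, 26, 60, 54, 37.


Sum = 3 + 26 + 60 + 54 + 37 = 180
n = 5
Mean = 180/5 = 36.0000

Mean = 36.0000


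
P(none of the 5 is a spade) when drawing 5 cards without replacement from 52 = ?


P(no spades) = (39/52) × (38/51) × (37/50) × (36/49) × (35/48)
= 0.2215

P = 0.2215


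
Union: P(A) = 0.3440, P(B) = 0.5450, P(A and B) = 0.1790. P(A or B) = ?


P(A∪B) = 0.3440 + 0.5450 - 0.1790
= 0.8890 - 0.1790
= 0.7100

P(A∪B) = 0.7100


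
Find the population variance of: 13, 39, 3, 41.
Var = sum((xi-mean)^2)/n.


Mean = 24.0000
Squared deviations: 121.0000, 225.0000, 441.0000, 289.0000
Sum = 1076.0000
Variance = 1076.0000/4 = 269.0000

Variance = 269.0000


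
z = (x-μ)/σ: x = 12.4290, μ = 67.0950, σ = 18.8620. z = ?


z = (12.4290 - 67.0950)/18.8620
= -54.6660/18.8620
= -2.8982

z = -2.8982


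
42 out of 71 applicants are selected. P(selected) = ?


P = 42/71 = 0.5915

P = 0.5915


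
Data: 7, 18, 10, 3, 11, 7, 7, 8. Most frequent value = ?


Frequencies: 3:1, 7:3, 8:1, 10:1, 11:1, 18:1
Max frequency = 3
Mode = 7

Mode = 7


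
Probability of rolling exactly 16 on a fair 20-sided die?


Favorable outcomes (roll = 16): 1
Total outcomes = 20
P = 1/20 = 0.0500

P = 0.0500


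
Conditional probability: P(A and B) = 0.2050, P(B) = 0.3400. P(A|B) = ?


P(A|B) = 0.2050/0.3400 = 0.6029

P(A|B) = 0.6029


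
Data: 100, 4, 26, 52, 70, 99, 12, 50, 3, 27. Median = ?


Sorted: 3, 4, 12, 26, 27, 50, 52, 70, 99, 100
n = 10 (even)
Middle values: 27 and 50
Median = (27+50)/2 = 38.5000

Median = 38.5000


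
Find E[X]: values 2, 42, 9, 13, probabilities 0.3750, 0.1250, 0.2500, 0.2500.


E[X] = 2*0.3750 + 42*0.1250 + 9*0.2500 + 13*0.2500
= 0.7500 + 5.2500 + 2.2500 + 3.2500
= 11.5000

E[X] = 11.5000


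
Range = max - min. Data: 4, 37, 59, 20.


Max = 59, Min = 4
Range = 59 - 4 = 55

Range = 55


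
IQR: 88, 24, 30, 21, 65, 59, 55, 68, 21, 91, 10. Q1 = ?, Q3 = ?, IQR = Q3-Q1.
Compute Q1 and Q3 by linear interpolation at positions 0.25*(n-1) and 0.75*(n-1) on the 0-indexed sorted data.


Sorted: 10, 21, 21, 24, 30, 55, 59, 65, 68, 88, 91
Q1 (25th %ile) = 22.5000
Q3 (75th %ile) = 66.5000
IQR = 66.5000 - 22.5000 = 44.0000

IQR = 44.0000


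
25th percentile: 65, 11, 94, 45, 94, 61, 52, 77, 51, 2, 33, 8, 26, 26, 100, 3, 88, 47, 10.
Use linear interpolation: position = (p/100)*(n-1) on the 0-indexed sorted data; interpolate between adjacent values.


Sorted: 2, 3, 8, 10, 11, 26, 26, 33, 45, 47, 51, 52, 61, 65, 77, 88, 94, 94, 100
n = 19
Index = 25/100 * 18 = 4.5000
Lower = data[4] = 11, Upper = data[5] = 26
P25 = 11 + 0.5000*(15) = 18.5000

P25 = 18.5000


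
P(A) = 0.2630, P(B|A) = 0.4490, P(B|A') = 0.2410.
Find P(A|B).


P(B) = P(B|A)*P(A) + P(B|A')*P(A')
= 0.4490*0.2630 + 0.2410*0.7370
= 0.118087 + 0.177617 = 0.295704
P(A|B) = 0.118087/0.295704 = 0.3993

P(A|B) = 0.3993


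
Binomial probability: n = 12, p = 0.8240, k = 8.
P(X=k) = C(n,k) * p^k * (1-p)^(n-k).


C(12,8) = 495
p^8 = 0.212529
(1-p)^4 = 0.000960
P = 495 * 0.212529 * 0.000960 = 0.1009

P(X=8) = 0.1009


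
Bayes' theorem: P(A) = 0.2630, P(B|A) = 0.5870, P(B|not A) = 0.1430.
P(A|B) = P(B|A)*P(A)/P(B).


P(B) = P(B|A)*P(A) + P(B|A')*P(A')
= 0.5870*0.2630 + 0.1430*0.7370
= 0.154381 + 0.105391 = 0.259772
P(A|B) = 0.154381/0.259772 = 0.5943

P(A|B) = 0.5943


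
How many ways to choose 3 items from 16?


C(16,3) = 16!/(3! × 13!)
= 20922789888000/(6 × 6227020800)
= 560

C(16,3) = 560


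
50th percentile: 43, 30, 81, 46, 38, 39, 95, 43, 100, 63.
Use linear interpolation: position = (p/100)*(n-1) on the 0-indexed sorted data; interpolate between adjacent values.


Sorted: 30, 38, 39, 43, 43, 46, 63, 81, 95, 100
n = 10
Index = 50/100 * 9 = 4.5000
Lower = data[4] = 43, Upper = data[5] = 46
P50 = 43 + 0.5000*(3) = 44.5000

P50 = 44.5000


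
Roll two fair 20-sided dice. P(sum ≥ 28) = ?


Total outcomes = 20×20 = 400
Favorable (sum ≥ 28): 91
P = 91/400 = 0.2275

P = 0.2275


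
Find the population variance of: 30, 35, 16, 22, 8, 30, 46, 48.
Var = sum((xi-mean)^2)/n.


Mean = 29.3750
Squared deviations: 0.3906, 31.6406, 178.8906, 54.3906, 456.8906, 0.3906, 276.3906, 346.8906
Sum = 1345.8750
Variance = 1345.8750/8 = 168.2344

Variance = 168.2344


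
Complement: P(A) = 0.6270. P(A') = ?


P(not A) = 1 - 0.6270 = 0.3730

P(not A) = 0.3730


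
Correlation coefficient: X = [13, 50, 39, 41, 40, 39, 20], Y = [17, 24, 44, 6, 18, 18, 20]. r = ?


Mean X = 34.5714, Mean Y = 21.0000
SD X = 12.104983, SD Y = 10.677078
Cov = 17.571429
r = 17.571429/(12.104983*10.677078) = 0.1360

r = 0.1360


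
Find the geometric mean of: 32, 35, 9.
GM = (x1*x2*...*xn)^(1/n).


Product = 32 × 35 × 9 = 10080
GM = 10080^(1/3) = 21.6016

GM = 21.6016


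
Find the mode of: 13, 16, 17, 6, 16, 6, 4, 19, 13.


Frequencies: 4:1, 6:2, 13:2, 16:2, 17:1, 19:1
Max frequency = 2
Mode = 6, 13, 16

Mode = 6, 13, 16


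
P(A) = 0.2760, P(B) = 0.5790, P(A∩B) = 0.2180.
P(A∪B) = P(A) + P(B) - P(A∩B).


P(A∪B) = 0.2760 + 0.5790 - 0.2180
= 0.8550 - 0.2180
= 0.6370

P(A∪B) = 0.6370


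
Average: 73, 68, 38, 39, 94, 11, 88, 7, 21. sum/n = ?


Sum = 73 + 68 + 38 + 39 + 94 + 11 + 88 + 7 + 21 = 439
n = 9
Mean = 439/9 = 48.7778

Mean = 48.7778


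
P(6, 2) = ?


P(6,2) = 6!/4!
= 720/24
= 30

P(6,2) = 30


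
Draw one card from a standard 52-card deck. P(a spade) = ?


13 spades in 52 cards
P = 13/52 = 0.2500

P = 0.2500


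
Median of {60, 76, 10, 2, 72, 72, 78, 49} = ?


Sorted: 2, 10, 49, 60, 72, 72, 76, 78
n = 8 (even)
Middle values: 60 and 72
Median = (60+72)/2 = 66.0000

Median = 66.0000


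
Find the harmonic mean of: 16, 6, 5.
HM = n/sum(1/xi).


Sum of reciprocals = 1/16 + 1/6 + 1/5 = 0.429167
HM = 3/0.429167 = 6.9903

HM = 6.9903


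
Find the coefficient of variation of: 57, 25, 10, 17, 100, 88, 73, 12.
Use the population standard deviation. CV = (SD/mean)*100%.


Mean = 47.7500
SD = 33.9844
CV = (33.9844/47.7500)*100 = 71.1715%

CV = 71.1715%


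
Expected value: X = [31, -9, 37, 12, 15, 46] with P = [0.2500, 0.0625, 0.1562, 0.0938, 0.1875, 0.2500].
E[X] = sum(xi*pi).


E[X] = 31*0.2500 - 9*0.0625 + 37*0.1562 + 12*0.0938 + 15*0.1875 + 46*0.2500
= 7.7500 - 0.5625 + 5.7794 + 1.1256 + 2.8125 + 11.5000
= 28.4050

E[X] = 28.4050


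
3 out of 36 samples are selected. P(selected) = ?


P = 3/36 = 0.0833

P = 0.0833


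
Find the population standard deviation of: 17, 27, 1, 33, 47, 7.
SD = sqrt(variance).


Mean = 22.0000
Variance = 243.6667
SD = sqrt(243.6667) = 15.6098

SD = 15.6098


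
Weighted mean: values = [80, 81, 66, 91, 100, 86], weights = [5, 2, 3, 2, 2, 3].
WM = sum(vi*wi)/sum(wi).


Numerator = 80*5 + 81*2 + 66*3 + 91*2 + 100*2 + 86*3 = 1400
Denominator = 5 + 2 + 3 + 2 + 2 + 3 = 17
WM = 1400/17 = 82.3529

WM = 82.3529


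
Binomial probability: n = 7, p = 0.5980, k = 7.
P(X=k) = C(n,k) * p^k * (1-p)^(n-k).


C(7,7) = 1
p^7 = 0.027347
(1-p)^0 = 1.000000
P = 1 * 0.027347 * 1.000000 = 0.0273

P(X=7) = 0.0273


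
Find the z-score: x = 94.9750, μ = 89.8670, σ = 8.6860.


z = (94.9750 - 89.8670)/8.6860
= 5.1080/8.6860
= 0.5881

z = 0.5881


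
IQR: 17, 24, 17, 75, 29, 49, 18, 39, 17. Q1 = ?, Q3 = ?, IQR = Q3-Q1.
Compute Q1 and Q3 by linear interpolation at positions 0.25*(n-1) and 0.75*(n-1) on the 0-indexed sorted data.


Sorted: 17, 17, 17, 18, 24, 29, 39, 49, 75
Q1 (25th %ile) = 17.0000
Q3 (75th %ile) = 39.0000
IQR = 39.0000 - 17.0000 = 22.0000

IQR = 22.0000


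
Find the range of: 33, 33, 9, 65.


Max = 65, Min = 9
Range = 65 - 9 = 56

Range = 56


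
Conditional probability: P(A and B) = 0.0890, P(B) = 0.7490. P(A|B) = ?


P(A|B) = 0.0890/0.7490 = 0.1188

P(A|B) = 0.1188


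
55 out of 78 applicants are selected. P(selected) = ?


P = 55/78 = 0.7051

P = 0.7051


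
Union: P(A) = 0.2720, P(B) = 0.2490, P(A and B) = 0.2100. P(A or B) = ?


P(A∪B) = 0.2720 + 0.2490 - 0.2100
= 0.5210 - 0.2100
= 0.3110

P(A∪B) = 0.3110


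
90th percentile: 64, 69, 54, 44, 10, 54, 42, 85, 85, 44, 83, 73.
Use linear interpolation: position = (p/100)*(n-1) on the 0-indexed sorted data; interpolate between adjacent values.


Sorted: 10, 42, 44, 44, 54, 54, 64, 69, 73, 83, 85, 85
n = 12
Index = 90/100 * 11 = 9.9000
Lower = data[9] = 83, Upper = data[10] = 85
P90 = 83 + 0.9000*(2) = 84.8000

P90 = 84.8000


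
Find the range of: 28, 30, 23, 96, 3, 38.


Max = 96, Min = 3
Range = 96 - 3 = 93

Range = 93


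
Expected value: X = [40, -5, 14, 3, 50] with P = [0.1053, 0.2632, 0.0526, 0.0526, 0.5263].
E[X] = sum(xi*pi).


E[X] = 40*0.1053 - 5*0.2632 + 14*0.0526 + 3*0.0526 + 50*0.5263
= 4.2120 - 1.3160 + 0.7364 + 0.1578 + 26.3150
= 30.1052

E[X] = 30.1052


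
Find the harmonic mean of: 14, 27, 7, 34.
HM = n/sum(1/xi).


Sum of reciprocals = 1/14 + 1/27 + 1/7 + 1/34 = 0.280735
HM = 4/0.280735 = 14.2483

HM = 14.2483


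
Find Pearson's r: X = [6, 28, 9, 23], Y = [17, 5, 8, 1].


Mean X = 16.5000, Mean Y = 7.7500
SD X = 9.233093, SD Y = 5.889609
Cov = -43.625000
r = -43.625000/(9.233093*5.889609) = -0.8022

r = -0.8022


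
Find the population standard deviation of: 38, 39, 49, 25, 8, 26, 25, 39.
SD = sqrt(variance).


Mean = 31.1250
Variance = 140.8594
SD = sqrt(140.8594) = 11.8684

SD = 11.8684


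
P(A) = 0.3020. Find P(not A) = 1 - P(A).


P(not A) = 1 - 0.3020 = 0.6980

P(not A) = 0.6980


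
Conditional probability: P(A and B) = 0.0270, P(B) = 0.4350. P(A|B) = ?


P(A|B) = 0.0270/0.4350 = 0.0621

P(A|B) = 0.0621


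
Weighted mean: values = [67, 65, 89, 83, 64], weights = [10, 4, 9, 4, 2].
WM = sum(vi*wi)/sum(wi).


Numerator = 67*10 + 65*4 + 89*9 + 83*4 + 64*2 = 2191
Denominator = 10 + 4 + 9 + 4 + 2 = 29
WM = 2191/29 = 75.5517

WM = 75.5517


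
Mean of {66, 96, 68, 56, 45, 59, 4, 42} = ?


Sum = 66 + 96 + 68 + 56 + 45 + 59 + 4 + 42 = 436
n = 8
Mean = 436/8 = 54.5000

Mean = 54.5000


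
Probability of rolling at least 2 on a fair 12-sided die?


Favorable outcomes (roll ≥ 2): 11
Total outcomes = 12
P = 11/12 = 0.9167

P = 0.9167


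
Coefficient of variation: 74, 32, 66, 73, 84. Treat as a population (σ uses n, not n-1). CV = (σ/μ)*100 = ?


Mean = 65.8000
SD = 17.8482
CV = (17.8482/65.8000)*100 = 27.1250%

CV = 27.1250%


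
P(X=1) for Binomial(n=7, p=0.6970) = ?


C(7,1) = 7
p^1 = 0.697000
(1-p)^6 = 0.000774
P = 7 * 0.697000 * 0.000774 = 0.0038

P(X=1) = 0.0038


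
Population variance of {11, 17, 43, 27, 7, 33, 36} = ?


Mean = 24.8571
Squared deviations: 192.0204, 61.7347, 329.1633, 4.5918, 318.8776, 66.3061, 124.1633
Sum = 1096.8571
Variance = 1096.8571/7 = 156.6939

Variance = 156.6939


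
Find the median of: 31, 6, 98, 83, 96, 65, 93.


Sorted: 6, 31, 65, 83, 93, 96, 98
n = 7 (odd)
Middle value = 83

Median = 83


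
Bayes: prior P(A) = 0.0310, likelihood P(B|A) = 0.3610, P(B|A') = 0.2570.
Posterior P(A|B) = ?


P(B) = P(B|A)*P(A) + P(B|A')*P(A')
= 0.3610*0.0310 + 0.2570*0.9690
= 0.011191 + 0.249033 = 0.260224
P(A|B) = 0.011191/0.260224 = 0.0430

P(A|B) = 0.0430


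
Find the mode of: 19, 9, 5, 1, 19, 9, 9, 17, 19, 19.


Frequencies: 1:1, 5:1, 9:3, 17:1, 19:4
Max frequency = 4
Mode = 19

Mode = 19


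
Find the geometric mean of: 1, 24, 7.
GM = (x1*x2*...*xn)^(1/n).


Product = 1 × 24 × 7 = 168
GM = 168^(1/3) = 5.5178

GM = 5.5178


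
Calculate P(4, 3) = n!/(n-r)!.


P(4,3) = 4!/1!
= 24/1
= 24

P(4,3) = 24


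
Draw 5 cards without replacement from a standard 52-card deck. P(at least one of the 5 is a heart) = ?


P(at least one) = 1 - P(none)
P(none) = (39/52) × (38/51) × (37/50) × (36/49) × (35/48) = 0.221534
P(at least one) = 1 - 0.221534 = 0.7785

P = 0.7785


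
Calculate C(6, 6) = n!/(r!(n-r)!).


C(6,6) = 6!/(6! × 0!)
= 720/(720 × 1)
= 1

C(6,6) = 1


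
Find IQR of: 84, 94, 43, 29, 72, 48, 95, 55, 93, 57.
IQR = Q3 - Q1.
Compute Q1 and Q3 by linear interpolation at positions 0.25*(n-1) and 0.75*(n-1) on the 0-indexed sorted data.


Sorted: 29, 43, 48, 55, 57, 72, 84, 93, 94, 95
Q1 (25th %ile) = 49.7500
Q3 (75th %ile) = 90.7500
IQR = 90.7500 - 49.7500 = 41.0000

IQR = 41.0000


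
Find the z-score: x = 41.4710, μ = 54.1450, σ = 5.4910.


z = (41.4710 - 54.1450)/5.4910
= -12.6740/5.4910
= -2.3081

z = -2.3081


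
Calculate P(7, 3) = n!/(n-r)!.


P(7,3) = 7!/4!
= 5040/24
= 210

P(7,3) = 210


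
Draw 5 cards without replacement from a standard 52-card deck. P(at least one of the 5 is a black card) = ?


P(at least one) = 1 - P(none)
P(none) = (26/52) × (25/51) × (24/50) × (23/49) × (22/48) = 0.025310
P(at least one) = 1 - 0.025310 = 0.9747

P = 0.9747


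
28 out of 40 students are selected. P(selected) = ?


P = 28/40 = 0.7000

P = 0.7000


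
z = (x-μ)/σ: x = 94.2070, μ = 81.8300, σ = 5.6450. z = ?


z = (94.2070 - 81.8300)/5.6450
= 12.3770/5.6450
= 2.1926

z = 2.1926


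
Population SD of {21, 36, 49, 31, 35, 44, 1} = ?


Mean = 31.0000
Variance = 219.1429
SD = sqrt(219.1429) = 14.8035

SD = 14.8035


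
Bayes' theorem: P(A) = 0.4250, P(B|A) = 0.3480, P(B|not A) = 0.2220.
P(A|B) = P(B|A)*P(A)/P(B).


P(B) = P(B|A)*P(A) + P(B|A')*P(A')
= 0.3480*0.4250 + 0.2220*0.5750
= 0.147900 + 0.127650 = 0.275550
P(A|B) = 0.147900/0.275550 = 0.5367

P(A|B) = 0.5367


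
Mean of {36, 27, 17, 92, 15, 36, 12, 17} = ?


Sum = 36 + 27 + 17 + 92 + 15 + 36 + 12 + 17 = 252
n = 8
Mean = 252/8 = 31.5000

Mean = 31.5000


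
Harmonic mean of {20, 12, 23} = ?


Sum of reciprocals = 1/20 + 1/12 + 1/23 = 0.176812
HM = 3/0.176812 = 16.9672

HM = 16.9672


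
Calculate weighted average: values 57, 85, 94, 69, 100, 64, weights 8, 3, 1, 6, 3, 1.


Numerator = 57*8 + 85*3 + 94*1 + 69*6 + 100*3 + 64*1 = 1583
Denominator = 8 + 3 + 1 + 6 + 3 + 1 = 22
WM = 1583/22 = 71.9545

WM = 71.9545


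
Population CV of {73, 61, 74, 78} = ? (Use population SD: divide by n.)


Mean = 71.5000
SD = 6.3443
CV = (6.3443/71.5000)*100 = 8.8731%

CV = 8.8731%


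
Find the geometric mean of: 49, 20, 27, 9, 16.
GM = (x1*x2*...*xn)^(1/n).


Product = 49 × 20 × 27 × 9 × 16 = 3810240
GM = 3810240^(1/5) = 20.7105

GM = 20.7105


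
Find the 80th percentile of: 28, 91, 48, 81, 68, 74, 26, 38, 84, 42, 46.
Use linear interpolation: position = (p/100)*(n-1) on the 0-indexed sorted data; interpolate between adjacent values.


Sorted: 26, 28, 38, 42, 46, 48, 68, 74, 81, 84, 91
n = 11
Index = 80/100 * 10 = 8.0000
Lower = data[8] = 81, Upper = data[9] = 84
P80 = 81 + 0*(3) = 81.0000

P80 = 81.0000


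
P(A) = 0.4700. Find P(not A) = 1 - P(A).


P(not A) = 1 - 0.4700 = 0.5300

P(not A) = 0.5300


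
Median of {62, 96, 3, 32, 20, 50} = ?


Sorted: 3, 20, 32, 50, 62, 96
n = 6 (even)
Middle values: 32 and 50
Median = (32+50)/2 = 41.0000

Median = 41.0000


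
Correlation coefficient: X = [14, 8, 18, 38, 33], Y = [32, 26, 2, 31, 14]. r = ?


Mean X = 22.2000, Mean Y = 21.0000
SD X = 11.426285, SD Y = 11.454257
Cov = 0.200000
r = 0.200000/(11.426285*11.454257) = 0.0015

r = 0.0015


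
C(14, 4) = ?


C(14,4) = 14!/(4! × 10!)
= 87178291200/(24 × 3628800)
= 1001

C(14,4) = 1001


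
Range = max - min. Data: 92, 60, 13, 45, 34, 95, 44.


Max = 95, Min = 13
Range = 95 - 13 = 82

Range = 82


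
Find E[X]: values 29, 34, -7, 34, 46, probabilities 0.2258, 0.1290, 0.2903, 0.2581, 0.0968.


E[X] = 29*0.2258 + 34*0.1290 - 7*0.2903 + 34*0.2581 + 46*0.0968
= 6.5482 + 4.3860 - 2.0321 + 8.7754 + 4.4528
= 22.1303

E[X] = 22.1303


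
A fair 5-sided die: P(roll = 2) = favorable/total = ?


Favorable outcomes (roll = 2): 1
Total outcomes = 5
P = 1/5 = 0.2000

P = 0.2000


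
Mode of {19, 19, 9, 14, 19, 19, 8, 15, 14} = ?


Frequencies: 8:1, 9:1, 14:2, 15:1, 19:4
Max frequency = 4
Mode = 19

Mode = 19


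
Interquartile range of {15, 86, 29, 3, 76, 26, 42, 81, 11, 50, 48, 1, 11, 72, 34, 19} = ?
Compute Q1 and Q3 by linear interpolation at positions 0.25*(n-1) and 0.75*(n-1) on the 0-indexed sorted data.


Sorted: 1, 3, 11, 11, 15, 19, 26, 29, 34, 42, 48, 50, 72, 76, 81, 86
Q1 (25th %ile) = 14.0000
Q3 (75th %ile) = 55.5000
IQR = 55.5000 - 14.0000 = 41.5000

IQR = 41.5000


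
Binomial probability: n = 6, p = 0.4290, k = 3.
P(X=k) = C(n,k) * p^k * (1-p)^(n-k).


C(6,3) = 20
p^3 = 0.078954
(1-p)^3 = 0.186169
P = 20 * 0.078954 * 0.186169 = 0.2940

P(X=3) = 0.2940


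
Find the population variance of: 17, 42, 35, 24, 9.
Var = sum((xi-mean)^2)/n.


Mean = 25.4000
Squared deviations: 70.5600, 275.5600, 92.1600, 1.9600, 268.9600
Sum = 709.2000
Variance = 709.2000/5 = 141.8400

Variance = 141.8400


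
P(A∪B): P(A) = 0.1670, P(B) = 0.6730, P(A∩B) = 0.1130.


P(A∪B) = 0.1670 + 0.6730 - 0.1130
= 0.8400 - 0.1130
= 0.7270

P(A∪B) = 0.7270


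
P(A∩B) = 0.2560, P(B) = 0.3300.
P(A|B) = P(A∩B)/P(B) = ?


P(A|B) = 0.2560/0.3300 = 0.7758

P(A|B) = 0.7758


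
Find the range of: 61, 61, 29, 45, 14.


Max = 61, Min = 14
Range = 61 - 14 = 47

Range = 47


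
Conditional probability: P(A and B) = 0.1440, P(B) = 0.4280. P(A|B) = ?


P(A|B) = 0.1440/0.4280 = 0.3364

P(A|B) = 0.3364


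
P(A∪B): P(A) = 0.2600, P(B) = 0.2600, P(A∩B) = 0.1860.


P(A∪B) = 0.2600 + 0.2600 - 0.1860
= 0.5200 - 0.1860
= 0.3340

P(A∪B) = 0.3340


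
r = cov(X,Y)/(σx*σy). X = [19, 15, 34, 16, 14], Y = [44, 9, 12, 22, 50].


Mean X = 19.6000, Mean Y = 27.4000
SD X = 7.391887, SD Y = 16.680528
Cov = -50.840000
r = -50.840000/(7.391887*16.680528) = -0.4123

r = -0.4123


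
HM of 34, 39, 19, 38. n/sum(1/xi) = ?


Sum of reciprocals = 1/34 + 1/39 + 1/19 + 1/38 = 0.134000
HM = 4/0.134000 = 29.8507

HM = 29.8507


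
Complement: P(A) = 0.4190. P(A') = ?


P(not A) = 1 - 0.4190 = 0.5810

P(not A) = 0.5810


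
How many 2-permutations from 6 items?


P(6,2) = 6!/4!
= 720/24
= 30

P(6,2) = 30


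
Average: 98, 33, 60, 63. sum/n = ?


Sum = 98 + 33 + 60 + 63 = 254
n = 4
Mean = 254/4 = 63.5000

Mean = 63.5000


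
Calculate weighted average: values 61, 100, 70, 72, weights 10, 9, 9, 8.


Numerator = 61*10 + 100*9 + 70*9 + 72*8 = 2716
Denominator = 10 + 9 + 9 + 8 = 36
WM = 2716/36 = 75.4444

WM = 75.4444


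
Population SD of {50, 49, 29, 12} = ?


Mean = 35.0000
Variance = 246.5000
SD = sqrt(246.5000) = 15.7003

SD = 15.7003


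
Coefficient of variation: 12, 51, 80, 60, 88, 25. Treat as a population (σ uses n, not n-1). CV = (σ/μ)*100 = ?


Mean = 52.6667
SD = 27.2988
CV = (27.2988/52.6667)*100 = 51.8331%

CV = 51.8331%


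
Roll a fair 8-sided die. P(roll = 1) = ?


Favorable outcomes (roll = 1): 1
Total outcomes = 8
P = 1/8 = 0.1250

P = 0.1250


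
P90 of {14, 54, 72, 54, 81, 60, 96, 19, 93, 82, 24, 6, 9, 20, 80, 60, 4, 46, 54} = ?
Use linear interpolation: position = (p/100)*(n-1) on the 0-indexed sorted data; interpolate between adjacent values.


Sorted: 4, 6, 9, 14, 19, 20, 24, 46, 54, 54, 54, 60, 60, 72, 80, 81, 82, 93, 96
n = 19
Index = 90/100 * 18 = 16.2000
Lower = data[16] = 82, Upper = data[17] = 93
P90 = 82 + 0.2000*(11) = 84.2000

P90 = 84.2000


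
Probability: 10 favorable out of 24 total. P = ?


P = 10/24 = 0.4167

P = 0.4167


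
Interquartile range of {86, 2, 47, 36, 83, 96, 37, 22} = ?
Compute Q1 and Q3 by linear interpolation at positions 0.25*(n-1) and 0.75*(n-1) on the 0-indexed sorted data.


Sorted: 2, 22, 36, 37, 47, 83, 86, 96
Q1 (25th %ile) = 32.5000
Q3 (75th %ile) = 83.7500
IQR = 83.7500 - 32.5000 = 51.2500

IQR = 51.2500


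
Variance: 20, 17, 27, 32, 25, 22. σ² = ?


Mean = 23.8333
Squared deviations: 14.6944, 46.6944, 10.0278, 66.6944, 1.3611, 3.3611
Sum = 142.8333
Variance = 142.8333/6 = 23.8056

Variance = 23.8056


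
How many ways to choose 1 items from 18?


C(18,1) = 18!/(1! × 17!)
= 6402373705728000/(1 × 355687428096000)
= 18

C(18,1) = 18


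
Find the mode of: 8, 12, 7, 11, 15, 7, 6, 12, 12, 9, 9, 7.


Frequencies: 6:1, 7:3, 8:1, 9:2, 11:1, 12:3, 15:1
Max frequency = 3
Mode = 7, 12

Mode = 7, 12


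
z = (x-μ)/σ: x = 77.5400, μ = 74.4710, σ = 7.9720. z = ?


z = (77.5400 - 74.4710)/7.9720
= 3.0690/7.9720
= 0.3850

z = 0.3850


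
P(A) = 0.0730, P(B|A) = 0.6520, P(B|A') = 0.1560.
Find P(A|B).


P(B) = P(B|A)*P(A) + P(B|A')*P(A')
= 0.6520*0.0730 + 0.1560*0.9270
= 0.047596 + 0.144612 = 0.192208
P(A|B) = 0.047596/0.192208 = 0.2476

P(A|B) = 0.2476


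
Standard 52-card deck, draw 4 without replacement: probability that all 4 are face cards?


P(all face cards) = (12/52) × (11/51) × (10/50) × (9/49)
= 0.0018

P = 0.0018


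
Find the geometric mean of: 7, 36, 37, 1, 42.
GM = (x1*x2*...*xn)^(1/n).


Product = 7 × 36 × 37 × 1 × 42 = 391608
GM = 391608^(1/5) = 13.1392

GM = 13.1392


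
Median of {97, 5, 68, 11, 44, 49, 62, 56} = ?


Sorted: 5, 11, 44, 49, 56, 62, 68, 97
n = 8 (even)
Middle values: 49 and 56
Median = (49+56)/2 = 52.5000

Median = 52.5000


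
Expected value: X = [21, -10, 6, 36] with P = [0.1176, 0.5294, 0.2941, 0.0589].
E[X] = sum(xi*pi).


E[X] = 21*0.1176 - 10*0.5294 + 6*0.2941 + 36*0.0589
= 2.4696 - 5.2940 + 1.7646 + 2.1204
= 1.0606

E[X] = 1.0606


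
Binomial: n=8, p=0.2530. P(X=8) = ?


C(8,8) = 1
p^8 = 1.678666e-05
(1-p)^0 = 1.000000
P = 1 * 1.678666e-05 * 1.000000 = 1.6787e-05

P(X=8) = 1.6787e-05


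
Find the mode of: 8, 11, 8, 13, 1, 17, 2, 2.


Frequencies: 1:1, 2:2, 8:2, 11:1, 13:1, 17:1
Max frequency = 2
Mode = 2, 8

Mode = 2, 8


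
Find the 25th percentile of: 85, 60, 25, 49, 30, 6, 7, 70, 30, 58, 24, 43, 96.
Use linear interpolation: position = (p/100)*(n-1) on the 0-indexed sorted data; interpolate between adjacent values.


Sorted: 6, 7, 24, 25, 30, 30, 43, 49, 58, 60, 70, 85, 96
n = 13
Index = 25/100 * 12 = 3.0000
Lower = data[3] = 25, Upper = data[4] = 30
P25 = 25 + 0*(5) = 25.0000

P25 = 25.0000


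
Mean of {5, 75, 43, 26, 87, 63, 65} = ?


Sum = 5 + 75 + 43 + 26 + 87 + 63 + 65 = 364
n = 7
Mean = 364/7 = 52.0000

Mean = 52.0000


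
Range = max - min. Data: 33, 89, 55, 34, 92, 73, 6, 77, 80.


Max = 92, Min = 6
Range = 92 - 6 = 86

Range = 86


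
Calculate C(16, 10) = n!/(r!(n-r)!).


C(16,10) = 16!/(10! × 6!)
= 20922789888000/(3628800 × 720)
= 8008

C(16,10) = 8008


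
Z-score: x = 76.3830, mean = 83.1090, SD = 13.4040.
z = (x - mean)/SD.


z = (76.3830 - 83.1090)/13.4040
= -6.7260/13.4040
= -0.5018

z = -0.5018


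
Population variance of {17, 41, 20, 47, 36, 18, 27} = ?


Mean = 29.4286
Squared deviations: 154.4694, 133.8980, 88.8980, 308.7551, 43.1837, 130.6122, 5.8980
Sum = 865.7143
Variance = 865.7143/7 = 123.6735

Variance = 123.6735


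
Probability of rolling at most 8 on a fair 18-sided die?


Favorable outcomes (roll ≤ 8): 8
Total outcomes = 18
P = 8/18 = 0.4444

P = 0.4444


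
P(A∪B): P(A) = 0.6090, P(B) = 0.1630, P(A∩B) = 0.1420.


P(A∪B) = 0.6090 + 0.1630 - 0.1420
= 0.7720 - 0.1420
= 0.6300

P(A∪B) = 0.6300


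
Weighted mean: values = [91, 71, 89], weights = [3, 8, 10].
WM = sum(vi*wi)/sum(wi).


Numerator = 91*3 + 71*8 + 89*10 = 1731
Denominator = 3 + 8 + 10 = 21
WM = 1731/21 = 82.4286

WM = 82.4286


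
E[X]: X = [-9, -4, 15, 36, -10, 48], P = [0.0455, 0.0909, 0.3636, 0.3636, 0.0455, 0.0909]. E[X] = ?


E[X] = -9*0.0455 - 4*0.0909 + 15*0.3636 + 36*0.3636 - 10*0.0455 + 48*0.0909
= -0.4095 - 0.3636 + 5.4540 + 13.0896 - 0.4550 + 4.3632
= 21.6787

E[X] = 21.6787


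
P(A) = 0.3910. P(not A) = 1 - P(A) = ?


P(not A) = 1 - 0.3910 = 0.6090

P(not A) = 0.6090


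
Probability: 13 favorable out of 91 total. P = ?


P = 13/91 = 0.1429

P = 0.1429


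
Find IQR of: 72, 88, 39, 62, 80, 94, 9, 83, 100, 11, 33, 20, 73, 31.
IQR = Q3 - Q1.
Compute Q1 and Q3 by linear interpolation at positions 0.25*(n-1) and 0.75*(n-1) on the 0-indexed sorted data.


Sorted: 9, 11, 20, 31, 33, 39, 62, 72, 73, 80, 83, 88, 94, 100
Q1 (25th %ile) = 31.5000
Q3 (75th %ile) = 82.2500
IQR = 82.2500 - 31.5000 = 50.7500

IQR = 50.7500


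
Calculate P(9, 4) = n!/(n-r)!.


P(9,4) = 9!/5!
= 362880/120
= 3024

P(9,4) = 3024


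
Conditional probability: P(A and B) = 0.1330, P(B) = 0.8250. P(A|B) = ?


P(A|B) = 0.1330/0.8250 = 0.1612

P(A|B) = 0.1612


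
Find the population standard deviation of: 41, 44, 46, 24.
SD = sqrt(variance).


Mean = 38.7500
Variance = 75.6875
SD = sqrt(75.6875) = 8.6999

SD = 8.6999


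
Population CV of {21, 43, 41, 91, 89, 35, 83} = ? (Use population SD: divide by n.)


Mean = 57.5714
SD = 26.9542
CV = (26.9542/57.5714)*100 = 46.8188%

CV = 46.8188%


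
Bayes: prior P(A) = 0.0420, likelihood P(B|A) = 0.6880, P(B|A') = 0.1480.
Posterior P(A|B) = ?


P(B) = P(B|A)*P(A) + P(B|A')*P(A')
= 0.6880*0.0420 + 0.1480*0.9580
= 0.028896 + 0.141784 = 0.170680
P(A|B) = 0.028896/0.170680 = 0.1693

P(A|B) = 0.1693


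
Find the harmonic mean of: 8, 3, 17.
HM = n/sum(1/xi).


Sum of reciprocals = 1/8 + 1/3 + 1/17 = 0.517157
HM = 3/0.517157 = 5.8009

HM = 5.8009


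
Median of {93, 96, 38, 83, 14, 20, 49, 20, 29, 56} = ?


Sorted: 14, 20, 20, 29, 38, 49, 56, 83, 93, 96
n = 10 (even)
Middle values: 38 and 49
Median = (38+49)/2 = 43.5000

Median = 43.5000


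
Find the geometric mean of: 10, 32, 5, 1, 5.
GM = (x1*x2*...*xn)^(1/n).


Product = 10 × 32 × 5 × 1 × 5 = 8000
GM = 8000^(1/5) = 6.0342

GM = 6.0342


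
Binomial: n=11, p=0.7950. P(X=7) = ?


C(11,7) = 330
p^7 = 0.200710
(1-p)^4 = 0.001766
P = 330 * 0.200710 * 0.001766 = 0.1170

P(X=7) = 0.1170


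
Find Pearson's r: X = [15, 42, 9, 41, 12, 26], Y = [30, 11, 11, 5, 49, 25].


Mean X = 24.1667, Mean Y = 21.8333
SD X = 13.334375, SD Y = 14.904325
Cov = -118.638889
r = -118.638889/(13.334375*14.904325) = -0.5970

r = -0.5970


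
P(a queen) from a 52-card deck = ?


4 queens in 52 cards
P = 4/52 = 0.0769

P = 0.0769


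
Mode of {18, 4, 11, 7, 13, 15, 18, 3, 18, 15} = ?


Frequencies: 3:1, 4:1, 7:1, 11:1, 13:1, 15:2, 18:3
Max frequency = 3
Mode = 18

Mode = 18


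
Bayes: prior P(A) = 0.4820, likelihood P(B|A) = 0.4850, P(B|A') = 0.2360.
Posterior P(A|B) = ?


P(B) = P(B|A)*P(A) + P(B|A')*P(A')
= 0.4850*0.4820 + 0.2360*0.5180
= 0.233770 + 0.122248 = 0.356018
P(A|B) = 0.233770/0.356018 = 0.6566

P(A|B) = 0.6566


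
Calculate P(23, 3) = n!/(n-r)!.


P(23,3) = 23!/20!
= 25852016738884976640000/2432902008176640000
= 10626

P(23,3) = 10626


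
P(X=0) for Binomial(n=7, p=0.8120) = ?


C(7,0) = 1
p^0 = 1.000000
(1-p)^7 = 8.300513e-06
P = 1 * 1.000000 * 8.300513e-06 = 8.3005e-06

P(X=0) = 8.3005e-06


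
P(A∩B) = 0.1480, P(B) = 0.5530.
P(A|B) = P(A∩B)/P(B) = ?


P(A|B) = 0.1480/0.5530 = 0.2676

P(A|B) = 0.2676


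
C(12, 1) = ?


C(12,1) = 12!/(1! × 11!)
= 479001600/(1 × 39916800)
= 12

C(12,1) = 12


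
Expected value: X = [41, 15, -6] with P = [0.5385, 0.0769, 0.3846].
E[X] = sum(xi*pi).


E[X] = 41*0.5385 + 15*0.0769 - 6*0.3846
= 22.0785 + 1.1535 - 2.3076
= 20.9244

E[X] = 20.9244


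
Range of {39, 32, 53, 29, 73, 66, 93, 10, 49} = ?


Max = 93, Min = 10
Range = 93 - 10 = 83

Range = 83


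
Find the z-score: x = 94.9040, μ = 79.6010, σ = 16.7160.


z = (94.9040 - 79.6010)/16.7160
= 15.3030/16.7160
= 0.9155

z = 0.9155


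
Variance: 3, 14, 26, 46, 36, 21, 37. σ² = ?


Mean = 26.1429
Squared deviations: 535.5918, 147.4490, 0.0204, 394.3061, 97.1633, 26.4490, 117.8776
Sum = 1318.8571
Variance = 1318.8571/7 = 188.4082

Variance = 188.4082


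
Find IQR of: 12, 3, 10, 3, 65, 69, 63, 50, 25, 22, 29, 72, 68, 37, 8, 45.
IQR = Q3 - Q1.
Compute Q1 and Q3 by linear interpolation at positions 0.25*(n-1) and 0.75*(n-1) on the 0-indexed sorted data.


Sorted: 3, 3, 8, 10, 12, 22, 25, 29, 37, 45, 50, 63, 65, 68, 69, 72
Q1 (25th %ile) = 11.5000
Q3 (75th %ile) = 63.5000
IQR = 63.5000 - 11.5000 = 52.0000

IQR = 52.0000


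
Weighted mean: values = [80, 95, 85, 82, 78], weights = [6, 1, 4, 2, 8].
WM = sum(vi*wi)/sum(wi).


Numerator = 80*6 + 95*1 + 85*4 + 82*2 + 78*8 = 1703
Denominator = 6 + 1 + 4 + 2 + 8 = 21
WM = 1703/21 = 81.0952

WM = 81.0952


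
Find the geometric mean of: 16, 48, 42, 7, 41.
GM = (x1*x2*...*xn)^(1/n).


Product = 16 × 48 × 42 × 7 × 41 = 9257472
GM = 9257472^(1/5) = 24.7342

GM = 24.7342


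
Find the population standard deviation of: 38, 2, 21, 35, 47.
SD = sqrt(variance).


Mean = 28.6000
Variance = 246.6400
SD = sqrt(246.6400) = 15.7048

SD = 15.7048


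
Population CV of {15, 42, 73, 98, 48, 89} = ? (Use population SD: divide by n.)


Mean = 60.8333
SD = 28.7020
CV = (28.7020/60.8333)*100 = 47.1814%

CV = 47.1814%


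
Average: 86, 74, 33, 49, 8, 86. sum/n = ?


Sum = 86 + 74 + 33 + 49 + 8 + 86 = 336
n = 6
Mean = 336/6 = 56.0000

Mean = 56.0000


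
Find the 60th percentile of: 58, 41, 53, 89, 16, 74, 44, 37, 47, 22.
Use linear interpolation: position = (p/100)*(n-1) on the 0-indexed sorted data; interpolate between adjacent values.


Sorted: 16, 22, 37, 41, 44, 47, 53, 58, 74, 89
n = 10
Index = 60/100 * 9 = 5.4000
Lower = data[5] = 47, Upper = data[6] = 53
P60 = 47 + 0.4000*(6) = 49.4000

P60 = 49.4000


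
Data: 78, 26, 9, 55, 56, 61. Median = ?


Sorted: 9, 26, 55, 56, 61, 78
n = 6 (even)
Middle values: 55 and 56
Median = (55+56)/2 = 55.5000

Median = 55.5000


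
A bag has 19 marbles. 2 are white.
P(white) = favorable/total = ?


P = 2/19 = 0.1053

P = 0.1053


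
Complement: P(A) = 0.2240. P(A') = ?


P(not A) = 1 - 0.2240 = 0.7760

P(not A) = 0.7760


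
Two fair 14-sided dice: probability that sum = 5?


Total outcomes = 14×14 = 196
Favorable (sum = 5): 4
P = 4/196 = 0.0204

P = 0.0204


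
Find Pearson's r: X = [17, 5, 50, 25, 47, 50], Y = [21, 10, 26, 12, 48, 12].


Mean X = 32.3333, Mean Y = 21.5000
SD X = 17.679241, SD Y = 13.137098
Cov = 115.333333
r = 115.333333/(17.679241*13.137098) = 0.4966

r = 0.4966


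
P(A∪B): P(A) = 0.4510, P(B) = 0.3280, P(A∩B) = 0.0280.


P(A∪B) = 0.4510 + 0.3280 - 0.0280
= 0.7790 - 0.0280
= 0.7510

P(A∪B) = 0.7510


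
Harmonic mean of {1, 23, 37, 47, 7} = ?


Sum of reciprocals = 1/1 + 1/23 + 1/37 + 1/47 + 1/7 = 1.234639
HM = 5/1.234639 = 4.0498

HM = 4.0498


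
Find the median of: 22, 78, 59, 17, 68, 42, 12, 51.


Sorted: 12, 17, 22, 42, 51, 59, 68, 78
n = 8 (even)
Middle values: 42 and 51
Median = (42+51)/2 = 46.5000

Median = 46.5000


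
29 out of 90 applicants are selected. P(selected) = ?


P = 29/90 = 0.3222

P = 0.3222


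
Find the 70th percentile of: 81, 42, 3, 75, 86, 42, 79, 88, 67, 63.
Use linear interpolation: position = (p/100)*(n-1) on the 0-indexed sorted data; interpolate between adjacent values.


Sorted: 3, 42, 42, 63, 67, 75, 79, 81, 86, 88
n = 10
Index = 70/100 * 9 = 6.3000
Lower = data[6] = 79, Upper = data[7] = 81
P70 = 79 + 0.3000*(2) = 79.6000

P70 = 79.6000


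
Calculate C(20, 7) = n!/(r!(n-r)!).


C(20,7) = 20!/(7! × 13!)
= 2432902008176640000/(5040 × 6227020800)
= 77520

C(20,7) = 77520


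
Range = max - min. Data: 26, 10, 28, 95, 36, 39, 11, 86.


Max = 95, Min = 10
Range = 95 - 10 = 85

Range = 85


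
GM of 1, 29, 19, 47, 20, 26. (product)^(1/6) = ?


Product = 1 × 29 × 19 × 47 × 20 × 26 = 13466440
GM = 13466440^(1/6) = 15.4244

GM = 15.4244


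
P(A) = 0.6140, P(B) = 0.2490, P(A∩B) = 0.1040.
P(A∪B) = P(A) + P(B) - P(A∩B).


P(A∪B) = 0.6140 + 0.2490 - 0.1040
= 0.8630 - 0.1040
= 0.7590

P(A∪B) = 0.7590


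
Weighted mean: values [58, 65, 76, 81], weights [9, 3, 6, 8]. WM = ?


Numerator = 58*9 + 65*3 + 76*6 + 81*8 = 1821
Denominator = 9 + 3 + 6 + 8 = 26
WM = 1821/26 = 70.0385

WM = 70.0385


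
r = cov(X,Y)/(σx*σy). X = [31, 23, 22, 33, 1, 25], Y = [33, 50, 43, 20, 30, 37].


Mean X = 22.5000, Mean Y = 35.5000
SD X = 10.420333, SD Y = 9.535023
Cov = -9.750000
r = -9.750000/(10.420333*9.535023) = -0.0981

r = -0.0981


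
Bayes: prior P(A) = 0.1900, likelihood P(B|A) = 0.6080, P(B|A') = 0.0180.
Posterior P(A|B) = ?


P(B) = P(B|A)*P(A) + P(B|A')*P(A')
= 0.6080*0.1900 + 0.0180*0.8100
= 0.115520 + 0.014580 = 0.130100
P(A|B) = 0.115520/0.130100 = 0.8879

P(A|B) = 0.8879


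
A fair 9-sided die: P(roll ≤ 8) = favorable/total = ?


Favorable outcomes (roll ≤ 8): 8
Total outcomes = 9
P = 8/9 = 0.8889

P = 0.8889


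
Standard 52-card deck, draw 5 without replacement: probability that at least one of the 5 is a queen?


P(at least one) = 1 - P(none)
P(none) = (48/52) × (47/51) × (46/50) × (45/49) × (44/48) = 0.658842
P(at least one) = 1 - 0.658842 = 0.3412

P = 0.3412


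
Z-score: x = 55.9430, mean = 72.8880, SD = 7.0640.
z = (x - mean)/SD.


z = (55.9430 - 72.8880)/7.0640
= -16.9450/7.0640
= -2.3988

z = -2.3988


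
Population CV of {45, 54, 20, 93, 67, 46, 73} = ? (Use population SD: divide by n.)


Mean = 56.8571
SD = 21.6955
CV = (21.6955/56.8571)*100 = 38.1579%

CV = 38.1579%


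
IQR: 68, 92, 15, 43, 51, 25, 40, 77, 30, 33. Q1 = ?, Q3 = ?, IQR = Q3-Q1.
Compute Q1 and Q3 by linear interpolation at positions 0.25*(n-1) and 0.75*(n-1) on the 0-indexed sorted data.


Sorted: 15, 25, 30, 33, 40, 43, 51, 68, 77, 92
Q1 (25th %ile) = 30.7500
Q3 (75th %ile) = 63.7500
IQR = 63.7500 - 30.7500 = 33.0000

IQR = 33.0000


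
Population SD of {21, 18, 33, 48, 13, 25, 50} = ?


Mean = 29.7143
Variance = 181.6327
SD = sqrt(181.6327) = 13.4771

SD = 13.4771


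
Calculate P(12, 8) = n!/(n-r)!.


P(12,8) = 12!/4!
= 479001600/24
= 19958400

P(12,8) = 19958400


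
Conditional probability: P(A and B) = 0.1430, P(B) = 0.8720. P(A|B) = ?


P(A|B) = 0.1430/0.8720 = 0.1640

P(A|B) = 0.1640


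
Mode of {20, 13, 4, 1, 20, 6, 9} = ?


Frequencies: 1:1, 4:1, 6:1, 9:1, 13:1, 20:2
Max frequency = 2
Mode = 20

Mode = 20


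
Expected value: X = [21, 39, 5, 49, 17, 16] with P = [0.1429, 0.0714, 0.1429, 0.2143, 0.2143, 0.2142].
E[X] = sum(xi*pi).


E[X] = 21*0.1429 + 39*0.0714 + 5*0.1429 + 49*0.2143 + 17*0.2143 + 16*0.2142
= 3.0009 + 2.7846 + 0.7145 + 10.5007 + 3.6431 + 3.4272
= 24.0710

E[X] = 24.0710


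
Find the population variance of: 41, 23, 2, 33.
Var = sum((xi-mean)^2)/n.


Mean = 24.7500
Squared deviations: 264.0625, 3.0625, 517.5625, 68.0625
Sum = 852.7500
Variance = 852.7500/4 = 213.1875

Variance = 213.1875


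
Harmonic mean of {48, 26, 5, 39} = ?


Sum of reciprocals = 1/48 + 1/26 + 1/5 + 1/39 = 0.284936
HM = 4/0.284936 = 14.0382

HM = 14.0382


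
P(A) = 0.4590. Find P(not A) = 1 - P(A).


P(not A) = 1 - 0.4590 = 0.5410

P(not A) = 0.5410


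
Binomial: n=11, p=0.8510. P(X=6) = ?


C(11,6) = 462
p^6 = 0.379820
(1-p)^5 = 7.343978e-05
P = 462 * 0.379820 * 7.343978e-05 = 0.0129

P(X=6) = 0.0129


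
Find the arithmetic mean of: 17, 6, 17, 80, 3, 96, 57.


Sum = 17 + 6 + 17 + 80 + 3 + 96 + 57 = 276
n = 7
Mean = 276/7 = 39.4286

Mean = 39.4286


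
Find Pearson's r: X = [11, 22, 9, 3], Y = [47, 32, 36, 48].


Mean X = 11.2500, Mean Y = 40.7500
SD X = 6.869316, SD Y = 6.905614
Cov = -36.187500
r = -36.187500/(6.869316*6.905614) = -0.7629

r = -0.7629


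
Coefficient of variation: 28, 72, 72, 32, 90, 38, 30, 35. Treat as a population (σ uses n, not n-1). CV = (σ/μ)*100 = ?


Mean = 49.6250
SD = 22.7593
CV = (22.7593/49.6250)*100 = 45.8625%

CV = 45.8625%


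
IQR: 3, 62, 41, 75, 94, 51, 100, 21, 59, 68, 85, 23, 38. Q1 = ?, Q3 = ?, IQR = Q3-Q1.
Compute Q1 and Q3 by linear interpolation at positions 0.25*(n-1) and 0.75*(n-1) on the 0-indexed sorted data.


Sorted: 3, 21, 23, 38, 41, 51, 59, 62, 68, 75, 85, 94, 100
Q1 (25th %ile) = 38.0000
Q3 (75th %ile) = 75.0000
IQR = 75.0000 - 38.0000 = 37.0000

IQR = 37.0000
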